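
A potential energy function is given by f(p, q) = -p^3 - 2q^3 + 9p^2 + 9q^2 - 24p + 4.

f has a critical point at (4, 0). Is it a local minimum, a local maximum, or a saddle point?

saddle point

The mixed partial ∂²f/∂p∂q is 0, so the Hessian at any point is diag(f_pp, f_qq) = diag(6(-p + 3), 6(-2q + 3)).
At (4, 0): H = diag(-6, 18).
The eigenvalues have opposite signs, so H is indefinite: a saddle point.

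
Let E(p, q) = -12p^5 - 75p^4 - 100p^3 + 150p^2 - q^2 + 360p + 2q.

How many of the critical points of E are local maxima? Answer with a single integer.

2

E separates as a function of p plus a function of q, so ∇E=0 decouples.
∂E/∂p = -60(p - 1)(p + 1)(p + 2)(p + 3) = 0 at p ∈ {-3, -2, -1, 1}; ∂E/∂q = -2(q - 1) = 0 at q ∈ {1}.
The Hessian is diagonal: diag(E_pp, E_qq). Second derivatives: E_pp(-3)=480, E_pp(-2)=-180, E_pp(-1)=240, E_pp(1)=-1440; E_qq(1)=-2.
Local maxima occur where both diagonal entries negative: (-2, 1), (1, 1). Count: 2.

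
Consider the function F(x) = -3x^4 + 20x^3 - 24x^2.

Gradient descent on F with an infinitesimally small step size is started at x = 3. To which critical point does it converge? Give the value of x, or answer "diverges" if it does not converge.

F'(x) = -12x(x - 4)(x - 1), so F'(3) = 72.
Gradient descent moves in the -F' direction, i.e. x is decreasing.
The nearest critical point in that direction is x = 1, where F'' = 36 > 0 (a local minimum). The iterate converges there.

1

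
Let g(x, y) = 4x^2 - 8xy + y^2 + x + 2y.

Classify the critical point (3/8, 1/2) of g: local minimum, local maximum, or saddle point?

saddle point

The Hessian of g is constant: H = [[8, -8], [-8, 2]].
det(H) = 8·2 − (-8)² = -48.
Since det(H) < 0, H is indefinite and the critical point is a saddle point.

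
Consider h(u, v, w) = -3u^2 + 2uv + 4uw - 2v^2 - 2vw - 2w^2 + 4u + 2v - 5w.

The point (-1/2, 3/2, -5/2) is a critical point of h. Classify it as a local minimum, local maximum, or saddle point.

local maximum

The Hessian is constant: H = [[-6, 2, 4], [2, -4, -2], [4, -2, -4]].
Leading principal minors: Δ₁ = -6, Δ₂ = 20, Δ₃ = -24.
The minors alternate sign starting negative (−, +, −), so H is negative definite: a local maximum.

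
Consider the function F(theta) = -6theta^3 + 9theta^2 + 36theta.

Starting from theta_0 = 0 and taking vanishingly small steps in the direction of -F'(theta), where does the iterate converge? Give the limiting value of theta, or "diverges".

F'(theta) = -18(theta - 2)(theta + 1), so F'(0) = 36.
Gradient descent moves in the -F' direction, i.e. theta is decreasing.
The nearest critical point in that direction is theta = -1, where F'' = 54 > 0 (a local minimum). The iterate converges there.

-1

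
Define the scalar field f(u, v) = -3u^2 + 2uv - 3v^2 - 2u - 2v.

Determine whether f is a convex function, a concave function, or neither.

concave

f is quadratic, so its Hessian is the constant matrix H = [[-6, 2], [2, -6]].
det(H) = 32, tr(H) = -12.
det(H) > 0 and tr(H) < 0, so H is negative definite everywhere: concave.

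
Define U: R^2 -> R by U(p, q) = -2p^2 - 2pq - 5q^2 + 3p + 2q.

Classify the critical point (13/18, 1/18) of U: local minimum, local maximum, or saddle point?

The Hessian of U is constant: H = [[-4, -2], [-2, -10]].
det(H) = (-4)·(-10) − (-2)² = 36.
det(H) > 0 and tr(H) = -14 < 0, so H is negative definite and the point is a local maximum.

local maximum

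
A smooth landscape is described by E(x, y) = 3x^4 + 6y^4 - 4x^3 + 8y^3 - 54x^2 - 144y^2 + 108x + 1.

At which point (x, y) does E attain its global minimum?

(-3, -4)

E(x,y) separates as P(x) + Q(y) + 1, so its minimum is min P + min Q + 1.
P'(x) = 12(x - 3)(x - 1)(x + 3) vanishes at x ∈ {-3, 1, 3}; Q'(y) = 24y(y - 3)(y + 4) vanishes at y ∈ {-4, 0, 3}.
Local minima of P (where P''>0): P(-3)=-459, P(3)=-27. Local minima of Q: Q(-4)=-1280, Q(3)=-594.
So the global minimum of E is P(-3) + Q(-4) + 1 = -459 − 1280 + 1 = -1738, attained at (-3, -4).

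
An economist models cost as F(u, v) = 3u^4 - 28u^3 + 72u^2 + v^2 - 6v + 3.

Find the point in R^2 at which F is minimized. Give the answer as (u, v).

F(u,v) separates as P(u) + Q(v) + 3, so its minimum is min P + min Q + 3.
P'(u) = 12u(u - 4)(u - 3) vanishes at u ∈ {0, 3, 4}; Q'(v) = 2v - 6 vanishes at v ∈ {3}.
Local minima of P (where P''>0): P(0)=0, P(4)=128. Local minima of Q: Q(3)=-9.
So the global minimum of F is P(0) + Q(3) + 3 = 0 − 9 + 3 = -6, attained at (0, 3).

(0, 3)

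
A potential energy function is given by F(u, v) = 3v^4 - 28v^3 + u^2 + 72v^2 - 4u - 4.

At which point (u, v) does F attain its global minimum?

(2, 0)

F(u,v) separates as P(u) + Q(v) − 4, so its minimum is min P + min Q − 4.
P'(u) = 2u - 4 vanishes at u ∈ {2}; Q'(v) = 12v(v - 4)(v - 3) vanishes at v ∈ {0, 3, 4}.
Local minima of P (where P''>0): P(2)=-4. Local minima of Q: Q(0)=0, Q(4)=128.
So the global minimum of F is P(2) + Q(0) − 4 = -4 + 0 − 4 = -8, attained at (2, 0).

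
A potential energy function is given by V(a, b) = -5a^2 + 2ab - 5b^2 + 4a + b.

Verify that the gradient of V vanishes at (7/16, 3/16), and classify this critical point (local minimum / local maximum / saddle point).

∇V = (-10a + 2b + 4, 2a - 10b + 1); substituting (7/16, 3/16) gives ∇V = (0, 0), so (7/16, 3/16) is indeed a critical point.
The Hessian of V is constant: H = [[-10, 2], [2, -10]].
det(H) = (-10)·(-10) − 2² = 96.
det(H) > 0 and tr(H) = -20 < 0, so H is negative definite and the point is a local maximum.

local maximum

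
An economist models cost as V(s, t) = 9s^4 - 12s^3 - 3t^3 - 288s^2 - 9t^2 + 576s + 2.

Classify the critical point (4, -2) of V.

The mixed partial ∂²V/∂s∂t is 0, so the Hessian at any point is diag(V_ss, V_tt) = diag(36(3s^2 - 2s - 16), -18(t + 1)).
At (4, -2): H = diag(864, 18).
Both eigenvalues are positive, so H is positive definite: a local minimum.

local minimum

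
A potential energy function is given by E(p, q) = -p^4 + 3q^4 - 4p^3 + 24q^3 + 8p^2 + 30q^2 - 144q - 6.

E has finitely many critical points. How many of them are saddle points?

E separates as a function of p plus a function of q, so ∇E=0 decouples.
∂E/∂p = -4p(p - 1)(p + 4) = 0 at p ∈ {-4, 0, 1}; ∂E/∂q = 12(q - 1)(q + 3)(q + 4) = 0 at q ∈ {-4, -3, 1}.
The Hessian is diagonal: diag(E_pp, E_qq). Second derivatives: E_pp(-4)=-80, E_pp(0)=16, E_pp(1)=-20; E_qq(-4)=60, E_qq(-3)=-48, E_qq(1)=240.
Saddle points occur where the two diagonal entries have opposite signs: (-4, -4), (-4, 1), (0, -3), (1, -4), (1, 1). Count: 5.

5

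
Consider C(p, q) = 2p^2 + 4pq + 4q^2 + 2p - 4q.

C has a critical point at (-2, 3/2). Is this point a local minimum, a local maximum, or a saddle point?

The Hessian of C is constant: H = [[4, 4], [4, 8]].
det(H) = 4·8 − 4² = 16.
det(H) > 0 and tr(H) = 12 > 0, so H is positive definite and the point is a local minimum.

local minimum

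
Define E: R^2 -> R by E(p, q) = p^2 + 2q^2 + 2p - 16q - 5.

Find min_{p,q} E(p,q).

-38

E(p,q) separates as A(p) + B(q) − 5, so its minimum is min A + min B − 5.
A'(p) = 2p + 2 vanishes at p ∈ {-1}; B'(q) = 4q - 16 vanishes at q ∈ {4}.
Local minima of A (where A''>0): A(-1)=-1. Local minima of B: B(4)=-32.
So the global minimum of E is A(-1) + B(4) − 5 = -1 − 32 − 5 = -38, attained at (-1, 4).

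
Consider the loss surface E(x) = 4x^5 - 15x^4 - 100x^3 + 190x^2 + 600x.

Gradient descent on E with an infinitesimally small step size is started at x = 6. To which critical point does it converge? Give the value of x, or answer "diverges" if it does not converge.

E'(x) = 20(x - 5)(x - 2)(x + 1)(x + 3), so E'(6) = 5040.
Gradient descent moves in the -E' direction, i.e. x is decreasing.
The nearest critical point in that direction is x = 5, where E'' = 2880 > 0 (a local minimum). The iterate converges there.

5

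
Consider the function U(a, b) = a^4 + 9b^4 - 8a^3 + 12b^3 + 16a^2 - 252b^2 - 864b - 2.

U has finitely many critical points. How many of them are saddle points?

U separates as a function of a plus a function of b, so ∇U=0 decouples.
∂U/∂a = 4a(a - 4)(a - 2) = 0 at a ∈ {0, 2, 4}; ∂U/∂b = 36(b - 4)(b + 2)(b + 3) = 0 at b ∈ {-3, -2, 4}.
The Hessian is diagonal: diag(U_aa, U_bb). Second derivatives: U_aa(0)=32, U_aa(2)=-16, U_aa(4)=32; U_bb(-3)=252, U_bb(-2)=-216, U_bb(4)=1512.
Saddle points occur where the two diagonal entries have opposite signs: (0, -2), (2, -3), (2, 4), (4, -2). Count: 4.

4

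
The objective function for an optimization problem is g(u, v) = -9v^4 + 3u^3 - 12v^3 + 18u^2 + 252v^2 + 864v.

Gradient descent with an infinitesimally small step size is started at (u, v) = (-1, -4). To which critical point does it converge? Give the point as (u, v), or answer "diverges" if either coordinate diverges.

diverges

g is separable, so gradient descent decouples: u follows -∂g/∂u, v follows -∂g/∂v.
∂g/∂u = 9u(u + 4); at u=-1 this is -27, so u increases.
∂g/∂v = -36(v - 4)(v + 2)(v + 3); at v=-4 this is 576, so v decreases.
The v-coordinate has no critical point in that direction and runs off to infinity.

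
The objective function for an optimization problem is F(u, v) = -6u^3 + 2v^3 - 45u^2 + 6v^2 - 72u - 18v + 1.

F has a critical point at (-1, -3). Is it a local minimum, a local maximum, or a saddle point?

The mixed partial ∂²F/∂u∂v is 0, so the Hessian at any point is diag(F_uu, F_vv) = diag(-18(2u + 5), 12(v + 1)).
At (-1, -3): H = diag(-54, -24).
Both eigenvalues are negative, so H is negative definite: a local maximum.

local maximum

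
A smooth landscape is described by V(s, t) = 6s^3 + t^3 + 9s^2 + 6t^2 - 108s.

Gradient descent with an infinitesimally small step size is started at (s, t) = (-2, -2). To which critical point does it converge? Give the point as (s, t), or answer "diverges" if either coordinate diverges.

(2, 0)

V is separable, so gradient descent decouples: s follows -∂V/∂s, t follows -∂V/∂t.
∂V/∂s = 18(s - 2)(s + 3); at s=-2 this is -72, so s increases.
∂V/∂t = 3t(t + 4); at t=-2 this is -12, so t increases.
s converges to its nearest critical value 2 (a local min of the s-part); t converges to 0. The iterate converges to (2, 0).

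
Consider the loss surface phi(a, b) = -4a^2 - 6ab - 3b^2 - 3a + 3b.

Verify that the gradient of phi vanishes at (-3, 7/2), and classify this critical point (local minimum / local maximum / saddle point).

local maximum

∇phi = (-8a - 6b - 3, -6a - 6b + 3); substituting (-3, 7/2) gives ∇phi = (0, 0), so (-3, 7/2) is indeed a critical point.
The Hessian of phi is constant: H = [[-8, -6], [-6, -6]].
det(H) = (-8)·(-6) − (-6)² = 12.
det(H) > 0 and tr(H) = -14 < 0, so H is negative definite and the point is a local maximum.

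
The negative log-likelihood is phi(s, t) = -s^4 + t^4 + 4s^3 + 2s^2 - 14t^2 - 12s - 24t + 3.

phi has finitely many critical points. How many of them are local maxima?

phi separates as a function of s plus a function of t, so ∇phi=0 decouples.
∂phi/∂s = -4(s - 3)(s - 1)(s + 1) = 0 at s ∈ {-1, 1, 3}; ∂phi/∂t = 4(t - 3)(t + 1)(t + 2) = 0 at t ∈ {-2, -1, 3}.
The Hessian is diagonal: diag(phi_ss, phi_tt). Second derivatives: phi_ss(-1)=-32, phi_ss(1)=16, phi_ss(3)=-32; phi_tt(-2)=20, phi_tt(-1)=-16, phi_tt(3)=80.
Local maxima occur where both diagonal entries negative: (-1, -1), (3, -1). Count: 2.

2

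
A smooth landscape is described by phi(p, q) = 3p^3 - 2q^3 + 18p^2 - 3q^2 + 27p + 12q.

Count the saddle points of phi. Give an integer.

phi separates as a function of p plus a function of q, so ∇phi=0 decouples.
∂phi/∂p = 9(p + 1)(p + 3) = 0 at p ∈ {-3, -1}; ∂phi/∂q = -6(q - 1)(q + 2) = 0 at q ∈ {-2, 1}.
The Hessian is diagonal: diag(phi_pp, phi_qq). Second derivatives: phi_pp(-3)=-18, phi_pp(-1)=18; phi_qq(-2)=18, phi_qq(1)=-18.
Saddle points occur where the two diagonal entries have opposite signs: (-3, -2), (-1, 1). Count: 2.

2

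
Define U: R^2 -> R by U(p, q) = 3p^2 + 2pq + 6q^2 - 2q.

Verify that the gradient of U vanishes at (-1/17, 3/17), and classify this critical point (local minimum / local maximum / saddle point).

∇U = (6p + 2q, 2p + 12q - 2); substituting (-1/17, 3/17) gives ∇U = (0, 0), so (-1/17, 3/17) is indeed a critical point.
The Hessian of U is constant: H = [[6, 2], [2, 12]].
det(H) = 6·12 − 2² = 68.
det(H) > 0 and tr(H) = 18 > 0, so H is positive definite and the point is a local minimum.

local minimum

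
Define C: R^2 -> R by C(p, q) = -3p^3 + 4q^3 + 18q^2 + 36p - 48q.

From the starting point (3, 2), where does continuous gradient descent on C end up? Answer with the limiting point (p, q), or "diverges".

diverges

C is separable, so gradient descent decouples: p follows -∂C/∂p, q follows -∂C/∂q.
∂C/∂p = -9(p - 2)(p + 2); at p=3 this is -45, so p increases.
∂C/∂q = 12(q - 1)(q + 4); at q=2 this is 72, so q decreases.
The p-coordinate has no critical point in that direction and runs off to infinity.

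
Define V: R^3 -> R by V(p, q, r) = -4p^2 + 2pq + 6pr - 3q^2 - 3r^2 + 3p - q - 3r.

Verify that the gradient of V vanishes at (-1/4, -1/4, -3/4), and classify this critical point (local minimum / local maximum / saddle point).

local maximum

∇V = (-8p + 2q + 6r + 3, 2p - 6q - 1, 6p - 6r - 3); substituting (-1/4, -1/4, -3/4) gives ∇V = (0, 0, 0), so (-1/4, -1/4, -3/4) is indeed a critical point.
The Hessian is constant: H = [[-8, 2, 6], [2, -6, 0], [6, 0, -6]].
Leading principal minors: Δ₁ = -8, Δ₂ = 44, Δ₃ = -48.
The minors alternate sign starting negative (−, +, −), so H is negative definite: a local maximum.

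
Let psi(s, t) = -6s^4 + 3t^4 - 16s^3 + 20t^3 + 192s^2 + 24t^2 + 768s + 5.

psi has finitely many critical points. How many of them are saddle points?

psi separates as a function of s plus a function of t, so ∇psi=0 decouples.
∂psi/∂s = -24(s - 4)(s + 2)(s + 4) = 0 at s ∈ {-4, -2, 4}; ∂psi/∂t = 12t(t + 1)(t + 4) = 0 at t ∈ {-4, -1, 0}.
The Hessian is diagonal: diag(psi_ss, psi_tt). Second derivatives: psi_ss(-4)=-384, psi_ss(-2)=288, psi_ss(4)=-1152; psi_tt(-4)=144, psi_tt(-1)=-36, psi_tt(0)=48.
Saddle points occur where the two diagonal entries have opposite signs: (-4, -4), (-4, 0), (-2, -1), (4, -4), (4, 0). Count: 5.

5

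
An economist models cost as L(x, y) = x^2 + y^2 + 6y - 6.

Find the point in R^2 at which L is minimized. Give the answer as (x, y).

L(x,y) separates as P(x) + Q(y) − 6, so its minimum is min P + min Q − 6.
P'(x) = 2x vanishes at x ∈ {0}; Q'(y) = 2y + 6 vanishes at y ∈ {-3}.
Local minima of P (where P''>0): P(0)=0. Local minima of Q: Q(-3)=-9.
So the global minimum of L is P(0) + Q(-3) − 6 = 0 − 9 − 6 = -15, attained at (0, -3).

(0, -3)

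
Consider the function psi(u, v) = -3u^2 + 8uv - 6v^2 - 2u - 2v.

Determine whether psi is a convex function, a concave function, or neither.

psi is quadratic, so its Hessian is the constant matrix H = [[-6, 8], [8, -12]].
det(H) = 8, tr(H) = -18.
det(H) > 0 and tr(H) < 0, so H is negative definite everywhere: concave.

concave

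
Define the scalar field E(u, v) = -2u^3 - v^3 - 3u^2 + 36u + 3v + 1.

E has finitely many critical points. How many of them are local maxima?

E separates as a function of u plus a function of v, so ∇E=0 decouples.
∂E/∂u = -6(u - 2)(u + 3) = 0 at u ∈ {-3, 2}; ∂E/∂v = -3(v - 1)(v + 1) = 0 at v ∈ {-1, 1}.
The Hessian is diagonal: diag(E_uu, E_vv). Second derivatives: E_uu(-3)=30, E_uu(2)=-30; E_vv(-1)=6, E_vv(1)=-6.
Local maxima occur where both diagonal entries negative: (2, 1). Count: 1.

1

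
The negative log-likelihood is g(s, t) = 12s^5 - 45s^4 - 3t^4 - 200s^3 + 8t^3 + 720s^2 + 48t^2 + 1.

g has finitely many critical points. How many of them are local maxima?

4

g separates as a function of s plus a function of t, so ∇g=0 decouples.
∂g/∂s = 60s(s - 4)(s - 2)(s + 3) = 0 at s ∈ {-3, 0, 2, 4}; ∂g/∂t = -12t(t - 4)(t + 2) = 0 at t ∈ {-2, 0, 4}.
The Hessian is diagonal: diag(g_ss, g_tt). Second derivatives: g_ss(-3)=-6300, g_ss(0)=1440, g_ss(2)=-1200, g_ss(4)=3360; g_tt(-2)=-144, g_tt(0)=96, g_tt(4)=-288.
Local maxima occur where both diagonal entries negative: (-3, -2), (-3, 4), (2, -2), (2, 4). Count: 4.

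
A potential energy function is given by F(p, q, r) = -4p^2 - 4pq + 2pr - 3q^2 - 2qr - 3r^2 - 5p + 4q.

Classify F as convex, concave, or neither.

concave

F is quadratic, so its Hessian is the constant matrix H = [[-8, -4, 2], [-4, -6, -2], [2, -2, -6]].
Leading principal minors: -8, 32, -104.
Signs alternate −, +, − ⇒ H ≺ 0 ⇒ concave.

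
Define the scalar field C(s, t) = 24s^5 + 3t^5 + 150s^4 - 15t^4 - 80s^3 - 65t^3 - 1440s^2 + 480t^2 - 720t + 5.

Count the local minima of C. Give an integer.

C separates as a function of s plus a function of t, so ∇C=0 decouples.
∂C/∂s = 120s(s - 2)(s + 3)(s + 4) = 0 at s ∈ {-4, -3, 0, 2}; ∂C/∂t = 15(t - 4)(t - 3)(t - 1)(t + 4) = 0 at t ∈ {-4, 1, 3, 4}.
The Hessian is diagonal: diag(C_ss, C_tt). Second derivatives: C_ss(-4)=-2880, C_ss(-3)=1800, C_ss(0)=-2880, C_ss(2)=7200; C_tt(-4)=-4200, C_tt(1)=450, C_tt(3)=-210, C_tt(4)=360.
Local minima occur where both diagonal entries positive: (-3, 1), (-3, 4), (2, 1), (2, 4). Count: 4.

4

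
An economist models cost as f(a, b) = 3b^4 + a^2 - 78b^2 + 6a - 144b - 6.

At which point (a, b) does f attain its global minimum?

f(a,b) separates as P(a) + Q(b) − 6, so its minimum is min P + min Q − 6.
P'(a) = 2a + 6 vanishes at a ∈ {-3}; Q'(b) = 12(b - 4)(b + 1)(b + 3) vanishes at b ∈ {-3, -1, 4}.
Local minima of P (where P''>0): P(-3)=-9. Local minima of Q: Q(-3)=-27, Q(4)=-1056.
So the global minimum of f is P(-3) + Q(4) − 6 = -9 − 1056 − 6 = -1071, attained at (-3, 4).

(-3, 4)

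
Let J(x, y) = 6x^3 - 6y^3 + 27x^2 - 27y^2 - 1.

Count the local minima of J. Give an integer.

J separates as a function of x plus a function of y, so ∇J=0 decouples.
∂J/∂x = 18x(x + 3) = 0 at x ∈ {-3, 0}; ∂J/∂y = -18y(y + 3) = 0 at y ∈ {-3, 0}.
The Hessian is diagonal: diag(J_xx, J_yy). Second derivatives: J_xx(-3)=-54, J_xx(0)=54; J_yy(-3)=54, J_yy(0)=-54.
Local minima occur where both diagonal entries positive: (0, -3). Count: 1.

1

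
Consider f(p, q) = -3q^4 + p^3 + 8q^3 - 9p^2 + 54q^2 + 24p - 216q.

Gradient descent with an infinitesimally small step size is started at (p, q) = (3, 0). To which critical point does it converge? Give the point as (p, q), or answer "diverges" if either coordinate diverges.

(4, 2)

f is separable, so gradient descent decouples: p follows -∂f/∂p, q follows -∂f/∂q.
∂f/∂p = 3(p - 4)(p - 2); at p=3 this is -3, so p increases.
∂f/∂q = -12(q - 3)(q - 2)(q + 3); at q=0 this is -216, so q increases.
p converges to its nearest critical value 4 (a local min of the p-part); q converges to 2. The iterate converges to (4, 2).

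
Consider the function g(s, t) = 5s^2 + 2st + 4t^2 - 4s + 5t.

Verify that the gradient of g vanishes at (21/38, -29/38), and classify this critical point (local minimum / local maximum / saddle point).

local minimum

∇g = (10s + 2t - 4, 2s + 8t + 5); substituting (21/38, -29/38) gives ∇g = (0, 0), so (21/38, -29/38) is indeed a critical point.
The Hessian of g is constant: H = [[10, 2], [2, 8]].
det(H) = 10·8 − 2² = 76.
det(H) > 0 and tr(H) = 18 > 0, so H is positive definite and the point is a local minimum.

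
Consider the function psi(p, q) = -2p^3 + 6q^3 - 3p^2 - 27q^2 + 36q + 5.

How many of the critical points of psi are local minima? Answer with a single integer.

psi separates as a function of p plus a function of q, so ∇psi=0 decouples.
∂psi/∂p = -6p(p + 1) = 0 at p ∈ {-1, 0}; ∂psi/∂q = 18(q - 2)(q - 1) = 0 at q ∈ {1, 2}.
The Hessian is diagonal: diag(psi_pp, psi_qq). Second derivatives: psi_pp(-1)=6, psi_pp(0)=-6; psi_qq(1)=-18, psi_qq(2)=18.
Local minima occur where both diagonal entries positive: (-1, 2). Count: 1.

1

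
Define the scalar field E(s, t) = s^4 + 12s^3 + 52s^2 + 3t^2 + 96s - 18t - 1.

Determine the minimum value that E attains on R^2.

-92

E(s,t) separates as P(s) + Q(t) − 1, so its minimum is min P + min Q − 1.
P'(s) = 4(s + 2)(s + 3)(s + 4) vanishes at s ∈ {-4, -3, -2}; Q'(t) = 6(t - 3) vanishes at t ∈ {3}.
Local minima of P (where P''>0): P(-4)=-64, P(-2)=-64. Local minima of Q: Q(3)=-27.
So the global minimum of E is P(-4) + Q(3) − 1 = -64 − 27 − 1 = -92, attained at (-4, 3).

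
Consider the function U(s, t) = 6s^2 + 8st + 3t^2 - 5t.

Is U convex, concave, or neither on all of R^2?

convex

U is quadratic, so its Hessian is the constant matrix H = [[12, 8], [8, 6]].
det(H) = 8, tr(H) = 18.
det(H) > 0 and tr(H) > 0, so H is positive definite everywhere: convex.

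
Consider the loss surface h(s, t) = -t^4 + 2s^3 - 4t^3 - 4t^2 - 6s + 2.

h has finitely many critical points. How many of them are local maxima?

2

h separates as a function of s plus a function of t, so ∇h=0 decouples.
∂h/∂s = 6(s - 1)(s + 1) = 0 at s ∈ {-1, 1}; ∂h/∂t = -4t(t + 1)(t + 2) = 0 at t ∈ {-2, -1, 0}.
The Hessian is diagonal: diag(h_ss, h_tt). Second derivatives: h_ss(-1)=-12, h_ss(1)=12; h_tt(-2)=-8, h_tt(-1)=4, h_tt(0)=-8.
Local maxima occur where both diagonal entries negative: (-1, -2), (-1, 0). Count: 2.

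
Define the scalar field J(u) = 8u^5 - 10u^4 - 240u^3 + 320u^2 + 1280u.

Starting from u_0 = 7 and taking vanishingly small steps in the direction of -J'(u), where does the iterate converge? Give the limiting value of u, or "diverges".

J'(u) = 40(u - 4)(u - 2)(u + 1)(u + 4), so J'(7) = 52800.
Gradient descent moves in the -J' direction, i.e. u is decreasing.
The nearest critical point in that direction is u = 4, where J'' = 3200 > 0 (a local minimum). The iterate converges there.

4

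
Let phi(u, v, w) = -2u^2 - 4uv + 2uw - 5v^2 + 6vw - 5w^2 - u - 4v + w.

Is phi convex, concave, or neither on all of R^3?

phi is quadratic, so its Hessian is the constant matrix H = [[-4, -4, 2], [-4, -10, 6], [2, 6, -10]].
Leading principal minors: -4, 24, -152.
Signs alternate −, +, − ⇒ H ≺ 0 ⇒ concave.

concave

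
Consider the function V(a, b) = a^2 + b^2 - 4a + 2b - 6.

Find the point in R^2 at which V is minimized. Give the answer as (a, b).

V(a,b) separates as P(a) + Q(b) − 6, so its minimum is min P + min Q − 6.
P'(a) = 2a - 4 vanishes at a ∈ {2}; Q'(b) = 2b + 2 vanishes at b ∈ {-1}.
Local minima of P (where P''>0): P(2)=-4. Local minima of Q: Q(-1)=-1.
So the global minimum of V is P(2) + Q(-1) − 6 = -4 − 1 − 6 = -11, attained at (2, -1).

(2, -1)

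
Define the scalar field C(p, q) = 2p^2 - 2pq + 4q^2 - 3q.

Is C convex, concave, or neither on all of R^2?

C is quadratic, so its Hessian is the constant matrix H = [[4, -2], [-2, 8]].
det(H) = 28, tr(H) = 12.
det(H) > 0 and tr(H) > 0, so H is positive definite everywhere: convex.

convex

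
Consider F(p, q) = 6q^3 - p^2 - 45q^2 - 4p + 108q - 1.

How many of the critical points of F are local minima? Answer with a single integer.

F separates as a function of p plus a function of q, so ∇F=0 decouples.
∂F/∂p = -2(p + 2) = 0 at p ∈ {-2}; ∂F/∂q = 18(q - 3)(q - 2) = 0 at q ∈ {2, 3}.
The Hessian is diagonal: diag(F_pp, F_qq). Second derivatives: F_pp(-2)=-2; F_qq(2)=-18, F_qq(3)=18.
Local minima occur where both diagonal entries positive: none. Count: 0.

0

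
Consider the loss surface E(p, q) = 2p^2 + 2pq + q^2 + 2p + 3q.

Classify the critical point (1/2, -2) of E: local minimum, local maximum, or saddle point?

The Hessian of E is constant: H = [[4, 2], [2, 2]].
det(H) = 4·2 − 2² = 4.
det(H) > 0 and tr(H) = 6 > 0, so H is positive definite and the point is a local minimum.

local minimum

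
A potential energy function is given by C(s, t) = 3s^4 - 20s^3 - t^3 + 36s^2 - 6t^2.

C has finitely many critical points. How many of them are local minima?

2

C separates as a function of s plus a function of t, so ∇C=0 decouples.
∂C/∂s = 12s(s - 3)(s - 2) = 0 at s ∈ {0, 2, 3}; ∂C/∂t = -3t(t + 4) = 0 at t ∈ {-4, 0}.
The Hessian is diagonal: diag(C_ss, C_tt). Second derivatives: C_ss(0)=72, C_ss(2)=-24, C_ss(3)=36; C_tt(-4)=12, C_tt(0)=-12.
Local minima occur where both diagonal entries positive: (0, -4), (3, -4). Count: 2.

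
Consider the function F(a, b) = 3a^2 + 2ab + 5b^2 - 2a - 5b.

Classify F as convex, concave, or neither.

convex

F is quadratic, so its Hessian is the constant matrix H = [[6, 2], [2, 10]].
det(H) = 56, tr(H) = 16.
det(H) > 0 and tr(H) > 0, so H is positive definite everywhere: convex.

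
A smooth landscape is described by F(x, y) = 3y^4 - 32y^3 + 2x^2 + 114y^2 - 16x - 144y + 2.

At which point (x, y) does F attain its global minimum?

(4, 1)

F(x,y) separates as P(x) + Q(y) + 2, so its minimum is min P + min Q + 2.
P'(x) = 4x - 16 vanishes at x ∈ {4}; Q'(y) = 12(y - 4)(y - 3)(y - 1) vanishes at y ∈ {1, 3, 4}.
Local minima of P (where P''>0): P(4)=-32. Local minima of Q: Q(1)=-59, Q(4)=-32.
So the global minimum of F is P(4) + Q(1) + 2 = -32 − 59 + 2 = -89, attained at (4, 1).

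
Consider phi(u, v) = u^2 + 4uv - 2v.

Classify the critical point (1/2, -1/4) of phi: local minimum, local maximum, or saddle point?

saddle point

The Hessian of phi is constant: H = [[2, 4], [4, 0]].
det(H) = 2·0 − 4² = -16.
Since det(H) < 0, H is indefinite and the critical point is a saddle point.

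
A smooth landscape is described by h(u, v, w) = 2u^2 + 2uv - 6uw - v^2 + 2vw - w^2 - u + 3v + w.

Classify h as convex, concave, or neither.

neither

h is quadratic, so its Hessian is the constant matrix H = [[4, 2, -6], [2, -2, 2], [-6, 2, -2]].
Leading principal minors: 4, -12, 32.
Neither pattern holds ⇒ H is indefinite ⇒ neither convex nor concave.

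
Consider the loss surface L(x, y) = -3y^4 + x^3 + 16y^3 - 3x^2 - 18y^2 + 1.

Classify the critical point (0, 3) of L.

local maximum

The mixed partial ∂²L/∂x∂y is 0, so the Hessian at any point is diag(L_xx, L_yy) = diag(6(x - 1), 12(-3y^2 + 8y - 3)).
At (0, 3): H = diag(-6, -72).
Both eigenvalues are negative, so H is negative definite: a local maximum.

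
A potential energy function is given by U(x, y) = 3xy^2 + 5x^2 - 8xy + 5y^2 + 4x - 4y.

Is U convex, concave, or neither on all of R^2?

The term 3xy^2 is cubic, so the Hessian is not constant.
∂²U/∂y² = 6x + 10, which takes both signs as x varies (negative for sufficiently negative x). A diagonal entry of the Hessian changing sign means the Hessian is neither positive- nor negative-semidefinite on all of R^2.

neither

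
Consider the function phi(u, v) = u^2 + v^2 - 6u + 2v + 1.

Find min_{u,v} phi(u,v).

-9

phi(u,v) separates as P(u) + Q(v) + 1, so its minimum is min P + min Q + 1.
P'(u) = 2u - 6 vanishes at u ∈ {3}; Q'(v) = 2v + 2 vanishes at v ∈ {-1}.
Local minima of P (where P''>0): P(3)=-9. Local minima of Q: Q(-1)=-1.
So the global minimum of phi is P(3) + Q(-1) + 1 = -9 − 1 + 1 = -9, attained at (3, -1).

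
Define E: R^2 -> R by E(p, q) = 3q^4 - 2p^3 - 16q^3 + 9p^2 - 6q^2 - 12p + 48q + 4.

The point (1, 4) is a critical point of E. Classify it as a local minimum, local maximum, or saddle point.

The mixed partial ∂²E/∂p∂q is 0, so the Hessian at any point is diag(E_pp, E_qq) = diag(6(-2p + 3), 12(3q^2 - 8q - 1)).
At (1, 4): H = diag(6, 180).
Both eigenvalues are positive, so H is positive definite: a local minimum.

local minimum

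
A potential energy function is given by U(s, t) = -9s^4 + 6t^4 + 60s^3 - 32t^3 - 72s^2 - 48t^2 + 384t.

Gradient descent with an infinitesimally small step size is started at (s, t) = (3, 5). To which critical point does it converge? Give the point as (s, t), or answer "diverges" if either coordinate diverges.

U is separable, so gradient descent decouples: s follows -∂U/∂s, t follows -∂U/∂t.
∂U/∂s = -36s(s - 4)(s - 1); at s=3 this is 216, so s decreases.
∂U/∂t = 24(t - 4)(t - 2)(t + 2); at t=5 this is 504, so t decreases.
s converges to its nearest critical value 1 (a local min of the s-part); t converges to 4. The iterate converges to (1, 4).

(1, 4)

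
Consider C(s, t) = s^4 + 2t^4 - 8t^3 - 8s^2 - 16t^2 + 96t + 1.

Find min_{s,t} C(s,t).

-175

C(s,t) separates as P(s) + Q(t) + 1, so its minimum is min P + min Q + 1.
P'(s) = 4s(s - 2)(s + 2) vanishes at s ∈ {-2, 0, 2}; Q'(t) = 8(t - 3)(t - 2)(t + 2) vanishes at t ∈ {-2, 2, 3}.
Local minima of P (where P''>0): P(-2)=-16, P(2)=-16. Local minima of Q: Q(-2)=-160, Q(3)=90.
So the global minimum of C is P(-2) + Q(-2) + 1 = -16 − 160 + 1 = -175, attained at (-2, -2).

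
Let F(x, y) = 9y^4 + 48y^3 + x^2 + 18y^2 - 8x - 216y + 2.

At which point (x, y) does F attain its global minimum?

(4, 1)

F(x,y) separates as P(x) + Q(y) + 2, so its minimum is min P + min Q + 2.
P'(x) = 2x - 8 vanishes at x ∈ {4}; Q'(y) = 36(y - 1)(y + 2)(y + 3) vanishes at y ∈ {-3, -2, 1}.
Local minima of P (where P''>0): P(4)=-16. Local minima of Q: Q(-3)=243, Q(1)=-141.
So the global minimum of F is P(4) + Q(1) + 2 = -16 − 141 + 2 = -155, attained at (4, 1).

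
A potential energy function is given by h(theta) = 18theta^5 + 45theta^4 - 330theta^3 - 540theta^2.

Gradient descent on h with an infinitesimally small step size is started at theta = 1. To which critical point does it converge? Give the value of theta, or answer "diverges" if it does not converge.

h'(theta) = 90theta(theta - 3)(theta + 1)(theta + 4), so h'(1) = -1800.
Gradient descent moves in the -h' direction, i.e. theta is increasing.
The nearest critical point in that direction is theta = 3, where h'' = 7560 > 0 (a local minimum). The iterate converges there.

3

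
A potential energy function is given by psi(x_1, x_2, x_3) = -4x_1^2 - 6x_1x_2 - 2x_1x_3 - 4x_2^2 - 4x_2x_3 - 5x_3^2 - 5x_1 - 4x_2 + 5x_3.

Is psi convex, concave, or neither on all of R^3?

concave

psi is quadratic, so its Hessian is the constant matrix H = [[-8, -6, -2], [-6, -8, -4], [-2, -4, -10]].
Leading principal minors: -8, 28, -216.
Signs alternate −, +, − ⇒ H ≺ 0 ⇒ concave.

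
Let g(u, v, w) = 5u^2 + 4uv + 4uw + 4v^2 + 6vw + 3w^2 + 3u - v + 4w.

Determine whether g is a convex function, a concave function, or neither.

convex

g is quadratic, so its Hessian is the constant matrix H = [[10, 4, 4], [4, 8, 6], [4, 6, 6]].
Leading principal minors: 10, 64, 88.
All positive ⇒ H ≻ 0 ⇒ convex.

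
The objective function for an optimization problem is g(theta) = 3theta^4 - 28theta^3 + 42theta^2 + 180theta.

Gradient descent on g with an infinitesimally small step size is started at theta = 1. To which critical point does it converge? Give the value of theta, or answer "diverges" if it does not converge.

g'(theta) = 12(theta - 5)(theta - 3)(theta + 1), so g'(1) = 192.
Gradient descent moves in the -g' direction, i.e. theta is decreasing.
The nearest critical point in that direction is theta = -1, where g'' = 288 > 0 (a local minimum). The iterate converges there.

-1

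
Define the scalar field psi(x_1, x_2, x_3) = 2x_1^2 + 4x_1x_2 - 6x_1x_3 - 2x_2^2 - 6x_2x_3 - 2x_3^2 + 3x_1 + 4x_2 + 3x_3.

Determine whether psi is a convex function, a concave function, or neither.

neither

psi is quadratic, so its Hessian is the constant matrix H = [[4, 4, -6], [4, -4, -6], [-6, -6, -4]].
Leading principal minors: 4, -32, 416.
Neither pattern holds ⇒ H is indefinite ⇒ neither convex nor concave.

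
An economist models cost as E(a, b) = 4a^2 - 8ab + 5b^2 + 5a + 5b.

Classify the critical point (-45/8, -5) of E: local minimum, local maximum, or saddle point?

local minimum

The Hessian of E is constant: H = [[8, -8], [-8, 10]].
det(H) = 8·10 − (-8)² = 16.
det(H) > 0 and tr(H) = 18 > 0, so H is positive definite and the point is a local minimum.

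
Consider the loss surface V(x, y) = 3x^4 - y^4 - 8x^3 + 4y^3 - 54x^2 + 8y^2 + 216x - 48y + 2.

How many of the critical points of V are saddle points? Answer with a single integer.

5

V separates as a function of x plus a function of y, so ∇V=0 decouples.
∂V/∂x = 12(x - 3)(x - 2)(x + 3) = 0 at x ∈ {-3, 2, 3}; ∂V/∂y = -4(y - 3)(y - 2)(y + 2) = 0 at y ∈ {-2, 2, 3}.
The Hessian is diagonal: diag(V_xx, V_yy). Second derivatives: V_xx(-3)=360, V_xx(2)=-60, V_xx(3)=72; V_yy(-2)=-80, V_yy(2)=16, V_yy(3)=-20.
Saddle points occur where the two diagonal entries have opposite signs: (-3, -2), (-3, 3), (2, 2), (3, -2), (3, 3). Count: 5.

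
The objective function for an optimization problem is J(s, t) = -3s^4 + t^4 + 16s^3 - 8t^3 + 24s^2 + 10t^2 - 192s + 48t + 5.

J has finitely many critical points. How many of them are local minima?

2

J separates as a function of s plus a function of t, so ∇J=0 decouples.
∂J/∂s = -12(s - 4)(s - 2)(s + 2) = 0 at s ∈ {-2, 2, 4}; ∂J/∂t = 4(t - 4)(t - 3)(t + 1) = 0 at t ∈ {-1, 3, 4}.
The Hessian is diagonal: diag(J_ss, J_tt). Second derivatives: J_ss(-2)=-288, J_ss(2)=96, J_ss(4)=-144; J_tt(-1)=80, J_tt(3)=-16, J_tt(4)=20.
Local minima occur where both diagonal entries positive: (2, -1), (2, 4). Count: 2.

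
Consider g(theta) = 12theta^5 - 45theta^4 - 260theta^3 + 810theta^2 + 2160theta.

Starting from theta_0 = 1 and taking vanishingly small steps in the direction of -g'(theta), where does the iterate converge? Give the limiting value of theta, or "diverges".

-1

g'(theta) = 60(theta - 4)(theta - 3)(theta + 1)(theta + 3), so g'(1) = 2880.
Gradient descent moves in the -g' direction, i.e. theta is decreasing.
The nearest critical point in that direction is theta = -1, where g'' = 2400 > 0 (a local minimum). The iterate converges there.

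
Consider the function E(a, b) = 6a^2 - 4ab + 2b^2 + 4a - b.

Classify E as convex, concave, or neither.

convex

E is quadratic, so its Hessian is the constant matrix H = [[12, -4], [-4, 4]].
det(H) = 32, tr(H) = 16.
det(H) > 0 and tr(H) > 0, so H is positive definite everywhere: convex.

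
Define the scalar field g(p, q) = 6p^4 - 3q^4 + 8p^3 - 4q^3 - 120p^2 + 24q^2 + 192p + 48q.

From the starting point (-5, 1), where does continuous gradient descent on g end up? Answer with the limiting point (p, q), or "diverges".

g is separable, so gradient descent decouples: p follows -∂g/∂p, q follows -∂g/∂q.
∂g/∂p = 24(p - 2)(p - 1)(p + 4); at p=-5 this is -1008, so p increases.
∂g/∂q = -12(q - 2)(q + 1)(q + 2); at q=1 this is 72, so q decreases.
p converges to its nearest critical value -4 (a local min of the p-part); q converges to -1. The iterate converges to (-4, -1).

(-4, -1)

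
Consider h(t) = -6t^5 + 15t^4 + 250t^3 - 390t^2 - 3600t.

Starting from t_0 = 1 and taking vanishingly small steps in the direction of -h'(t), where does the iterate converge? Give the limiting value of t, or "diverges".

3

h'(t) = -30(t - 5)(t - 3)(t + 2)(t + 4), so h'(1) = -3600.
Gradient descent moves in the -h' direction, i.e. t is increasing.
The nearest critical point in that direction is t = 3, where h'' = 2100 > 0 (a local minimum). The iterate converges there.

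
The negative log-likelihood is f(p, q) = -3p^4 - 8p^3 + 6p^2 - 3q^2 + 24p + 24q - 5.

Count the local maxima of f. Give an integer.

f separates as a function of p plus a function of q, so ∇f=0 decouples.
∂f/∂p = -12(p - 1)(p + 1)(p + 2) = 0 at p ∈ {-2, -1, 1}; ∂f/∂q = -6(q - 4) = 0 at q ∈ {4}.
The Hessian is diagonal: diag(f_pp, f_qq). Second derivatives: f_pp(-2)=-36, f_pp(-1)=24, f_pp(1)=-72; f_qq(4)=-6.
Local maxima occur where both diagonal entries negative: (-2, 4), (1, 4). Count: 2.

2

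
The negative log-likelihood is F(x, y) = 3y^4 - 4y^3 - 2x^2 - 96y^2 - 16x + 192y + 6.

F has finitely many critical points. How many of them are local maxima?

1

F separates as a function of x plus a function of y, so ∇F=0 decouples.
∂F/∂x = -4(x + 4) = 0 at x ∈ {-4}; ∂F/∂y = 12(y - 4)(y - 1)(y + 4) = 0 at y ∈ {-4, 1, 4}.
The Hessian is diagonal: diag(F_xx, F_yy). Second derivatives: F_xx(-4)=-4; F_yy(-4)=480, F_yy(1)=-180, F_yy(4)=288.
Local maxima occur where both diagonal entries negative: (-4, 1). Count: 1.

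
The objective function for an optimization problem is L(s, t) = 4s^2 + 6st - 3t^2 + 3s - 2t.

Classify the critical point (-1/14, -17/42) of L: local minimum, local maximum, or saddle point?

The Hessian of L is constant: H = [[8, 6], [6, -6]].
det(H) = 8·(-6) − 6² = -84.
Since det(H) < 0, H is indefinite and the critical point is a saddle point.

saddle point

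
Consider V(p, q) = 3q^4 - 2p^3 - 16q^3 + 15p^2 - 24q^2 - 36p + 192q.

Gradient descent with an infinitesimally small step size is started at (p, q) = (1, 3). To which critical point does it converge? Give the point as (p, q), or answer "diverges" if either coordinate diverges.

V is separable, so gradient descent decouples: p follows -∂V/∂p, q follows -∂V/∂q.
∂V/∂p = -6(p - 3)(p - 2); at p=1 this is -12, so p increases.
∂V/∂q = 12(q - 4)(q - 2)(q + 2); at q=3 this is -60, so q increases.
p converges to its nearest critical value 2 (a local min of the p-part); q converges to 4. The iterate converges to (2, 4).

(2, 4)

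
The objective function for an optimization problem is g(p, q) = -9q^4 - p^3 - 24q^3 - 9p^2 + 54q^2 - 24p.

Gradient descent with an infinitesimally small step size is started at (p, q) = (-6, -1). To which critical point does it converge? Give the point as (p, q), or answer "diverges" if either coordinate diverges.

(-4, 0)

g is separable, so gradient descent decouples: p follows -∂g/∂p, q follows -∂g/∂q.
∂g/∂p = -3(p + 2)(p + 4); at p=-6 this is -24, so p increases.
∂g/∂q = -36q(q - 1)(q + 3); at q=-1 this is -144, so q increases.
p converges to its nearest critical value -4 (a local min of the p-part); q converges to 0. The iterate converges to (-4, 0).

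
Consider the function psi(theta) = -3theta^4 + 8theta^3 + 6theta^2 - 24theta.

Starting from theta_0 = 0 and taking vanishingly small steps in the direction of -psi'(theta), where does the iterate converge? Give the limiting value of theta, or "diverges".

psi'(theta) = -12(theta - 2)(theta - 1)(theta + 1), so psi'(0) = -24.
Gradient descent moves in the -psi' direction, i.e. theta is increasing.
The nearest critical point in that direction is theta = 1, where psi'' = 24 > 0 (a local minimum). The iterate converges there.

1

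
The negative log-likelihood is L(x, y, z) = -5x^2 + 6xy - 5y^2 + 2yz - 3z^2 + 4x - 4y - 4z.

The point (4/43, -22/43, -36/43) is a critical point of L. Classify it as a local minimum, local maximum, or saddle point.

The Hessian is constant: H = [[-10, 6, 0], [6, -10, 2], [0, 2, -6]].
Leading principal minors: Δ₁ = -10, Δ₂ = 64, Δ₃ = -344.
The minors alternate sign starting negative (−, +, −), so H is negative definite: a local maximum.

local maximum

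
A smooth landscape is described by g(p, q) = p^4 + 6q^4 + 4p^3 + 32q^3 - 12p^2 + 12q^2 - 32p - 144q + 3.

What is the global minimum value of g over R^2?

-155

g(p,q) separates as A(p) + B(q) + 3, so its minimum is min A + min B + 3.
A'(p) = 4(p - 2)(p + 1)(p + 4) vanishes at p ∈ {-4, -1, 2}; B'(q) = 24(q - 1)(q + 2)(q + 3) vanishes at q ∈ {-3, -2, 1}.
Local minima of A (where A''>0): A(-4)=-64, A(2)=-64. Local minima of B: B(-3)=162, B(1)=-94.
So the global minimum of g is A(-4) + B(1) + 3 = -64 − 94 + 3 = -155, attained at (-4, 1).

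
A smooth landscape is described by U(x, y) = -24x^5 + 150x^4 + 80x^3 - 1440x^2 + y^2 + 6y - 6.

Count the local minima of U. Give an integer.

2

U separates as a function of x plus a function of y, so ∇U=0 decouples.
∂U/∂x = -120x(x - 4)(x - 3)(x + 2) = 0 at x ∈ {-2, 0, 3, 4}; ∂U/∂y = 2(y + 3) = 0 at y ∈ {-3}.
The Hessian is diagonal: diag(U_xx, U_yy). Second derivatives: U_xx(-2)=7200, U_xx(0)=-2880, U_xx(3)=1800, U_xx(4)=-2880; U_yy(-3)=2.
Local minima occur where both diagonal entries positive: (-2, -3), (3, -3). Count: 2.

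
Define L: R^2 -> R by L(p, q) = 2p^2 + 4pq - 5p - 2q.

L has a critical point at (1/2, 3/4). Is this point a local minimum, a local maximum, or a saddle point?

The Hessian of L is constant: H = [[4, 4], [4, 0]].
det(H) = 4·0 − 4² = -16.
Since det(H) < 0, H is indefinite and the critical point is a saddle point.

saddle point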